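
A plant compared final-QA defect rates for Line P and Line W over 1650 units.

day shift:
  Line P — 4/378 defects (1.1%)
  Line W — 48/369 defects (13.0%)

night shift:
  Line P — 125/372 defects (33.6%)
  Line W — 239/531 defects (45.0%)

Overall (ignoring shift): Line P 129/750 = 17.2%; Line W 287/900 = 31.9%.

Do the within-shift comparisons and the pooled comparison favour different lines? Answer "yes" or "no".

Within each shift level (day shift 1.1% vs 13.0%; night shift 33.6% vs 45.0%), Line P has the lower rate every time. Pooled: 17.2% vs 31.9% — Line P has the lower rate overall. They agree.

no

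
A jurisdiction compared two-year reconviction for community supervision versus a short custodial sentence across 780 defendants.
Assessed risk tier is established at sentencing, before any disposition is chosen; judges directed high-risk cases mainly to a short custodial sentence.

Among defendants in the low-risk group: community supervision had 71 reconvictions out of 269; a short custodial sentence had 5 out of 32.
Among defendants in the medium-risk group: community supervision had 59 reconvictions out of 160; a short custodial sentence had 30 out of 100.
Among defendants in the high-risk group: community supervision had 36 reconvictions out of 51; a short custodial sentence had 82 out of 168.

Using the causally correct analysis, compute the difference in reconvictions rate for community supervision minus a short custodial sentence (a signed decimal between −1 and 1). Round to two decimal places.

+0.13

Assessed risk tier is set before the disposition has any effect — it is not caused by the disposition — and it independently drives the outcome. That makes it a confounder, so the causal comparison is within assessed risk tier levels.
Adjusting over the population distribution of assessed risk tier: 0.386·(0.264−0.156) + 0.333·(0.369−0.300) + 0.281·(0.706−0.488) = +0.126.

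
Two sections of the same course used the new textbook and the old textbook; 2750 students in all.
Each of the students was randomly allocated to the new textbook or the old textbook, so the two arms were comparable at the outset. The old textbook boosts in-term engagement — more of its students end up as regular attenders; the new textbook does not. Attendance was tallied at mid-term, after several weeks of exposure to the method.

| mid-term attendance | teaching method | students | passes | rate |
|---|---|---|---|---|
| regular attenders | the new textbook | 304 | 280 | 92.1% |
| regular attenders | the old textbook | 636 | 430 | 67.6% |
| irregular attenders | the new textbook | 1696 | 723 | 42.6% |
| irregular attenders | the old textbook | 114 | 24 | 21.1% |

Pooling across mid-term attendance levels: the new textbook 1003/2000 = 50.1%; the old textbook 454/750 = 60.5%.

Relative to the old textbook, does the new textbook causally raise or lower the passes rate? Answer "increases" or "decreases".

The stratified and pooled comparisons disagree (the new textbook wins within each mid-term attendance; the old textbook wins overall), so the answer turns on the causal role of mid-term attendance.
Stratifying would compare teaching methods among students the teaching methods themselves sorted into mid-term attendance groups — a form of selection on an intermediate. The unconditioned pooled rates give the total causal effect.
Pooled: the new textbook 50.1% vs the old textbook 60.5%; the old textbook is higher overall.

decreases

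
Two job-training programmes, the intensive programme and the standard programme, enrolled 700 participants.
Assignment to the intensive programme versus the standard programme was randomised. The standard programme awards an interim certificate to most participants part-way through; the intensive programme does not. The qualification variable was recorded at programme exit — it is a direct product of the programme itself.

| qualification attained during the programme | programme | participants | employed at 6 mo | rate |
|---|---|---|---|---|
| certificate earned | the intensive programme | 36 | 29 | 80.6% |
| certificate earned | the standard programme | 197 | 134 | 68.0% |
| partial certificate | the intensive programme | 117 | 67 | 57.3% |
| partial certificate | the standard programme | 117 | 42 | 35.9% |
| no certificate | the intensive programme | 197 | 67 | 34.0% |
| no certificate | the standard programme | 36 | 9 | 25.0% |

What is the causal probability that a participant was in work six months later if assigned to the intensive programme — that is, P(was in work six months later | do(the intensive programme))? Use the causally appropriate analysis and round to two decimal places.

0.47

Within every qualification attained during the programme level the intensive programme has the higher rate, yet pooled the standard programme does — Simpson's reversal.
Qualification attained during the programme lies on the pathway programme → qualification attained during the programme → outcome, so adjusting for it blocks the indirect effect. For the total causal effect of programme, use the unadjusted pooled rates.
So P(outcome | do(the intensive programme)) is just the pooled rate for the intensive programme: 163/350 = 0.466.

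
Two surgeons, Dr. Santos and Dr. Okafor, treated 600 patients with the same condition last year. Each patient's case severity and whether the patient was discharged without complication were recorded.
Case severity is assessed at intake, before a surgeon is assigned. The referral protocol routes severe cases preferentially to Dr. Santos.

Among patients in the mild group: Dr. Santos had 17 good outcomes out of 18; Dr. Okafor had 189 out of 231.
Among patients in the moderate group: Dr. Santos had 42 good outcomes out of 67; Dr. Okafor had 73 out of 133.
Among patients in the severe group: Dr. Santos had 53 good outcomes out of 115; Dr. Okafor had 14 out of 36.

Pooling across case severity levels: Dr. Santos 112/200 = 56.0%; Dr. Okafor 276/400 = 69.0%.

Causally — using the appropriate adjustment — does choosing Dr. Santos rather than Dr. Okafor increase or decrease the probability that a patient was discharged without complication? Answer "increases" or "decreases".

increases

The case severity-specific comparison favours Dr. Santos throughout, but the pooled figures favour Dr. Okafor. The question is whether to condition on case severity.
Case severity differs across surgeons for reasons unrelated to any effect of the surgeon itself, and it separately predicts the outcome — a classic confounder. We must compare within case severity levels.
Within each level — mild: 94.4% vs 81.8%; moderate: 62.7% vs 54.9%; severe: 46.1% vs 38.9% — Dr. Santos is higher every time.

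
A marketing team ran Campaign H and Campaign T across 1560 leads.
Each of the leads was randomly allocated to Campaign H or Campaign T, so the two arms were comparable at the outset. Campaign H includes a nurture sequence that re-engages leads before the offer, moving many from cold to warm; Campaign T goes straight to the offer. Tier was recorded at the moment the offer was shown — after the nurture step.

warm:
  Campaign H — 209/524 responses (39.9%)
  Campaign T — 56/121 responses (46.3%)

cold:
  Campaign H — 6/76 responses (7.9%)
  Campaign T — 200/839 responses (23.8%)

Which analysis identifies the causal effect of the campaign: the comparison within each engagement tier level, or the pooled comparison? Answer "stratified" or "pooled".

Engagement tier here is a post-treatment variable shaped by the campaign; conditioning on it would introduce bias rather than remove it. The overall comparison is the causal one.
Pooled: Campaign H 35.8% vs Campaign T 26.7%; Campaign H is higher overall.

pooled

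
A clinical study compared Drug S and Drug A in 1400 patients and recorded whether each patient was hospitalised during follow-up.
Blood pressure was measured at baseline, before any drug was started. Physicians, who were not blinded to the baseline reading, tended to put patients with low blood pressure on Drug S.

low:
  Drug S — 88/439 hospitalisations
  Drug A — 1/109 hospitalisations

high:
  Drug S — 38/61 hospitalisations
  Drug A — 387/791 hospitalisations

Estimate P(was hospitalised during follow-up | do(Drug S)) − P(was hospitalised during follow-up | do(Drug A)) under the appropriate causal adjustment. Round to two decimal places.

Drug A is lower inside every blood pressure stratum but Drug S is lower in aggregate. Whether to stratify depends on how blood pressure relates to the drug.
Nothing the drug does changes blood pressure; the imbalance is an allocation artefact. With blood pressure also predicting the outcome, the pooled figure is confounded, and the within-stratum comparison is the causal one.
Adjusting over the population distribution of blood pressure: 0.391·(0.200−0.009) + 0.609·(0.623−0.489) = +0.156.

+0.16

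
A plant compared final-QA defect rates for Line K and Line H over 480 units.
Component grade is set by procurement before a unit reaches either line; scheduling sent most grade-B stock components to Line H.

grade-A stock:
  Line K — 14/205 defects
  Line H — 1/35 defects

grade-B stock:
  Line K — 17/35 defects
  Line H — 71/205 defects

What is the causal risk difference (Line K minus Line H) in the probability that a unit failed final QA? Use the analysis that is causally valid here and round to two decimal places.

Within every component grade level Line H has the lower rate, yet pooled Line K does — Simpson's reversal.
Since component grade is a pre-existing factor (not a product of the line) and it affects the outcome on its own, it is a confounder. The stratified rates, not the pooled rate, identify the causal effect.
Adjusting over the population distribution of component grade: 0.500·(0.068−0.029) + 0.500·(0.486−0.346) = +0.090.

+0.09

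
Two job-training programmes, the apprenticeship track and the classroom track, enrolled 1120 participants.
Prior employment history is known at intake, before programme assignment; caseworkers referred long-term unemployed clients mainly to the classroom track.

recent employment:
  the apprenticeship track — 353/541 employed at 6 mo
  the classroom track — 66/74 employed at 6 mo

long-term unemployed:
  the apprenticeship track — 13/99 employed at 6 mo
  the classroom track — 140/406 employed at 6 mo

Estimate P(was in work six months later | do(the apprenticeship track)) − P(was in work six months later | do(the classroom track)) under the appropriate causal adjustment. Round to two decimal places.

-0.23

The stratified and pooled comparisons disagree (the classroom track wins within each prior employment history; the apprenticeship track wins overall), so the answer turns on the causal role of prior employment history.
Here prior employment history is a common cause — it drives both which programme a case falls under and the outcome. The crude comparison mixes populations; the stratum-specific rates are the causally relevant ones.
Adjusting over the population distribution of prior employment history: 0.549·(0.652−0.892) + 0.451·(0.131−0.345) = -0.228.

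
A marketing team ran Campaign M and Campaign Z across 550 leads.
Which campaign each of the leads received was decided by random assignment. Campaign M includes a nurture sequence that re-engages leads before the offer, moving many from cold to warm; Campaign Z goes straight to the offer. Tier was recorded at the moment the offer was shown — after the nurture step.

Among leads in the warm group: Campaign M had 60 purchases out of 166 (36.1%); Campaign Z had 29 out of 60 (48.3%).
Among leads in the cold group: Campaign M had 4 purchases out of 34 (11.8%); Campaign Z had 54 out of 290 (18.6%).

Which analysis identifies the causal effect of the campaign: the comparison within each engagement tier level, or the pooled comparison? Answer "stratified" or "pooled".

pooled

The engagement tier-specific comparison favours Campaign Z throughout, but the pooled figures favour Campaign M. The question is whether to condition on engagement tier.
Because the campaign influences engagement tier, engagement tier is a post-treatment mediator, not a confounder. Stratifying on it would bias the estimate; the causal effect is the crude pooled difference.
Pooled: Campaign M 32.0% vs Campaign Z 23.7%; Campaign M is higher overall.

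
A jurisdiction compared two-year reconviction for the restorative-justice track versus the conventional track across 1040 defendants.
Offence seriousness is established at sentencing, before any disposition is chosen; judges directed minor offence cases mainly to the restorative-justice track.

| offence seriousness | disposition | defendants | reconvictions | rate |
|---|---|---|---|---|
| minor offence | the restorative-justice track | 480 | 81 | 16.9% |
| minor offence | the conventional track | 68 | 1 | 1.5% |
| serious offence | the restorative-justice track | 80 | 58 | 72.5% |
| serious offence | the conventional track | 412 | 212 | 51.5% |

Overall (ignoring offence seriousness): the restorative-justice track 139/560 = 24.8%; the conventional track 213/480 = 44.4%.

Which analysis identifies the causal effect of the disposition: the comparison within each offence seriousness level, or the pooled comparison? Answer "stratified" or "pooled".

stratified

Offence seriousness satisfies the back-door criterion: it is not a descendant of the disposition, and it blocks the spurious path from disposition to outcome. Adjusting for it (i.e., using the within-offence seriousness rates) gives the causal effect.
Within each level — minor offence: 16.9% vs 1.5%; serious offence: 72.5% vs 51.5% — the conventional track is lower every time.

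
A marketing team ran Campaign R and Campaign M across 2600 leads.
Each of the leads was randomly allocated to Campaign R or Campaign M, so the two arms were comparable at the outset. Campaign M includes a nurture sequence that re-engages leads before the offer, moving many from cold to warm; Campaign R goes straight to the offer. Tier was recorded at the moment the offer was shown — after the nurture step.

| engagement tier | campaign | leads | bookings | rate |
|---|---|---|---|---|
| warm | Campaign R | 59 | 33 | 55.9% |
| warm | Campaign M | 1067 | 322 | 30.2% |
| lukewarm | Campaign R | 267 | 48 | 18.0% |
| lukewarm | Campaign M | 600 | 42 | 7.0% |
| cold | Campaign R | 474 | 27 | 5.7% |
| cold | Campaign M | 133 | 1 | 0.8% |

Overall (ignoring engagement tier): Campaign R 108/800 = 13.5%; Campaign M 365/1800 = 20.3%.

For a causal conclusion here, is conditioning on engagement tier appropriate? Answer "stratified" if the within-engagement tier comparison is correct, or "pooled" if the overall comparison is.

Engagement tier lies on the pathway campaign → engagement tier → outcome, so adjusting for it blocks the indirect effect. For the total causal effect of campaign, use the unadjusted pooled rates.
Pooled: Campaign R 13.5% vs Campaign M 20.3%; Campaign M is higher overall.

pooled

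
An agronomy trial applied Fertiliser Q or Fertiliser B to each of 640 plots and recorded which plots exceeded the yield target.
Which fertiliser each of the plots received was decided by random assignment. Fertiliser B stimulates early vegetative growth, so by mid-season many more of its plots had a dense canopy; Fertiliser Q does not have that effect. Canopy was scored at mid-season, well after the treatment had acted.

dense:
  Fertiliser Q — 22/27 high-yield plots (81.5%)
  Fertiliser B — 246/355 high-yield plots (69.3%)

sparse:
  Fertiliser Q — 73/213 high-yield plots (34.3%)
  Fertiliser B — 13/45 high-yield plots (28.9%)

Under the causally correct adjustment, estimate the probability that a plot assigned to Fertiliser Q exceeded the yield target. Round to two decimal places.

0.40

The distribution of mid-season canopy is itself part of what the fertiliser does — it is an intermediate outcome. Holding it fixed would remove that part of the effect; the total effect is the pooled difference.
So P(outcome | do(Fertiliser Q)) is just the pooled rate for Fertiliser Q: 95/240 = 0.396.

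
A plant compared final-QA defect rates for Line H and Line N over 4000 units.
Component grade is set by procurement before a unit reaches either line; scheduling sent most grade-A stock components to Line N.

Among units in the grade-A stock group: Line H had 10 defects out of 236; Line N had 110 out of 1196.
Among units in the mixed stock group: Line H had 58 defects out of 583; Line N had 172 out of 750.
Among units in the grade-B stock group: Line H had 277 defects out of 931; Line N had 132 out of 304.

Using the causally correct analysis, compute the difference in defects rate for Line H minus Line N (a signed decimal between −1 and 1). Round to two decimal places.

The component grade-specific comparison favours Line H throughout, but the pooled figures favour Line N. The question is whether to condition on component grade.
Component grade satisfies the back-door criterion: it is not a descendant of the line, and it blocks the spurious path from line to outcome. Adjusting for it (i.e., using the within-component grade rates) gives the causal effect.
Adjusting over the population distribution of component grade: 0.358·(0.042−0.092) + 0.333·(0.099−0.229) + 0.309·(0.298−0.434) = -0.103.

-0.10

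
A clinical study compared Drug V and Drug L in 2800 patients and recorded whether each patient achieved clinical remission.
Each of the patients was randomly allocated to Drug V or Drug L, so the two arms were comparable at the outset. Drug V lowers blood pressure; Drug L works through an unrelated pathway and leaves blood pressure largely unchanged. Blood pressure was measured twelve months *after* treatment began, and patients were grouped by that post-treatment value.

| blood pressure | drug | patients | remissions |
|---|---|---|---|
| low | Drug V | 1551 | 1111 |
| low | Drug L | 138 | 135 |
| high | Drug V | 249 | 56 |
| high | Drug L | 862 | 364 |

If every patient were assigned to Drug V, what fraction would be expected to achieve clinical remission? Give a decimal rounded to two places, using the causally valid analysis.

0.65

Blood pressure is downstream of the drug. One should not condition on a consequence of treatment, so the overall rates are the right comparison.
So P(outcome | do(Drug V)) is just the pooled rate for Drug V: 1167/1800 = 0.648.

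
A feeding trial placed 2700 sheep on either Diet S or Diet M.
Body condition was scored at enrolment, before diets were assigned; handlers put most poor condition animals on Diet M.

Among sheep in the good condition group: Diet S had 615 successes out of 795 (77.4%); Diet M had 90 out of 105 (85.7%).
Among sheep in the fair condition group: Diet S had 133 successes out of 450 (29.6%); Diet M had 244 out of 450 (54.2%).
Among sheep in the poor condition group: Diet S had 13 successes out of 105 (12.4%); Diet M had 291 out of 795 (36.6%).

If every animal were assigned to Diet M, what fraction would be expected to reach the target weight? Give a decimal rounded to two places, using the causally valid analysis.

0.59

Starting body condition satisfies the back-door criterion: it is not a descendant of the diet, and it blocks the spurious path from diet to outcome. Adjusting for it (i.e., using the within-starting body condition rates) gives the causal effect.
Standardising Diet M to the population starting body condition mix: 0.333·90/105 + 0.333·244/450 + 0.333·291/795 = 0.588.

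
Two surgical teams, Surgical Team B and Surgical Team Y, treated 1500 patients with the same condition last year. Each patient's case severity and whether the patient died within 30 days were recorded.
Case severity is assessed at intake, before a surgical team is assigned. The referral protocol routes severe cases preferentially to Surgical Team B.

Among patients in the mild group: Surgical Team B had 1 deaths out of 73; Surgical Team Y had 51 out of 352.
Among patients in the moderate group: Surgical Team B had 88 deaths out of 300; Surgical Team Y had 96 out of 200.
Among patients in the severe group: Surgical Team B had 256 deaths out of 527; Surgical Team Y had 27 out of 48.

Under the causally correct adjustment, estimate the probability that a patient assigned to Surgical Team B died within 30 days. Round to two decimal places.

The stratified and pooled comparisons disagree (Surgical Team B wins within each case severity; Surgical Team Y wins overall), so the answer turns on the causal role of case severity.
Case severity is set before the surgical team has any effect — it is not caused by the surgical team — and it independently drives the outcome. That makes it a confounder, so the causal comparison is within case severity levels.
Standardising Surgical Team B to the population case severity mix: 0.283·1/73 + 0.333·88/300 + 0.383·256/527 = 0.288.

0.29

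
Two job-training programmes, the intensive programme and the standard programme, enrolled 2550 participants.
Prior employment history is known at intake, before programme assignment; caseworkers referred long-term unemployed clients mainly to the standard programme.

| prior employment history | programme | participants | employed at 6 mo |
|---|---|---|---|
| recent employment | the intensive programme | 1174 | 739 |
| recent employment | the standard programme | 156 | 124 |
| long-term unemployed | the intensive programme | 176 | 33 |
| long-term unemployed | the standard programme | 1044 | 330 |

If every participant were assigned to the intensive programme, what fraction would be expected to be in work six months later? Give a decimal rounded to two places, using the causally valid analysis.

Prior employment history satisfies the back-door criterion: it is not a descendant of the programme, and it blocks the spurious path from programme to outcome. Adjusting for it (i.e., using the within-prior employment history rates) gives the causal effect.
Standardising the intensive programme to the population prior employment history mix: 0.522·739/1174 + 0.478·33/176 = 0.418.

0.42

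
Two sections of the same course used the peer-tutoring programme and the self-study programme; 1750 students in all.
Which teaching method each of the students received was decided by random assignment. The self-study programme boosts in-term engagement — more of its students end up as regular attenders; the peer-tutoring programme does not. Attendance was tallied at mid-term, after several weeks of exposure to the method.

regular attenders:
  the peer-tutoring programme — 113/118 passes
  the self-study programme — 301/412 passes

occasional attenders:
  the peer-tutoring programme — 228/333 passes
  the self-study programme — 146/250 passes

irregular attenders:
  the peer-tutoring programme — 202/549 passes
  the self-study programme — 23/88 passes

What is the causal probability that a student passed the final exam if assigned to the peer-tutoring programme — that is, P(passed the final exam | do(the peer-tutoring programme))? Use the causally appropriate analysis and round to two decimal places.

0.54

Because the teaching method influences mid-term attendance, mid-term attendance is a post-treatment mediator, not a confounder. Stratifying on it would bias the estimate; the causal effect is the crude pooled difference.
So P(outcome | do(the peer-tutoring programme)) is just the pooled rate for the peer-tutoring programme: 543/1000 = 0.543.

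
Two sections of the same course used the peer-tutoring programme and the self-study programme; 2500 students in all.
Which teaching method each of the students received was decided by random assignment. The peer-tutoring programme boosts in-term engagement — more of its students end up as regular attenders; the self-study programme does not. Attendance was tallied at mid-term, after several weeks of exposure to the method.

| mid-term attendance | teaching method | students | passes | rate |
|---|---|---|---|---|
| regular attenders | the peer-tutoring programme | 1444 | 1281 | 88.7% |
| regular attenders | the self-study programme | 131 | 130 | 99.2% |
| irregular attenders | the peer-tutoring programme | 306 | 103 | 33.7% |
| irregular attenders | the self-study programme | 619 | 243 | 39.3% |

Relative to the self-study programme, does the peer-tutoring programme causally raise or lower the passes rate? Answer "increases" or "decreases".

Mid-term attendance is recorded after the teaching method and is itself shifted by it — it sits on the causal path from teaching method to outcome. Conditioning on a mediator would strip out part of the effect we want; the pooled comparison gives the total causal effect.
Pooled: the peer-tutoring programme 79.1% vs the self-study programme 49.7%; the peer-tutoring programme is higher overall.

increases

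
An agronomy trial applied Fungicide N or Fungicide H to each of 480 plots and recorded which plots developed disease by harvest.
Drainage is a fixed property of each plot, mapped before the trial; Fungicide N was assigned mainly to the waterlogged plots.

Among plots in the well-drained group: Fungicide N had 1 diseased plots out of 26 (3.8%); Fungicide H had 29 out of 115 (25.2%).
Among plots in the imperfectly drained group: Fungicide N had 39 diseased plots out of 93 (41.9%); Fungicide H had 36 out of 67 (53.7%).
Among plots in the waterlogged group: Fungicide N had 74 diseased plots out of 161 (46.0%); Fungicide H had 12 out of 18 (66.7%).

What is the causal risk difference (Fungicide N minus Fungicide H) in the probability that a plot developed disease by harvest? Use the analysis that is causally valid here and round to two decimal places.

Here field drainage is a common cause — it drives both which fungicide a case falls under and the outcome. The crude comparison mixes populations; the stratum-specific rates are the causally relevant ones.
Adjusting over the population distribution of field drainage: 0.294·(0.038−0.252) + 0.333·(0.419−0.537) + 0.373·(0.460−0.667) = -0.179.

-0.18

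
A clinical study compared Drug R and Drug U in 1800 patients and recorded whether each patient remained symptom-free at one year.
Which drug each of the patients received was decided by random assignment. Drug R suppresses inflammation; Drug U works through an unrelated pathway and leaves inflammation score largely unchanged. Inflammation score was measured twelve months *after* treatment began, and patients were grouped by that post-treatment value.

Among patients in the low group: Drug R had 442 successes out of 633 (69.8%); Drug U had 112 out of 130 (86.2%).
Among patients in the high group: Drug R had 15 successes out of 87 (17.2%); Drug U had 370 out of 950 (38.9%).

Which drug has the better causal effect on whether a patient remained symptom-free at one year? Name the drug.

Drug R

Within every inflammation score level Drug U has the higher rate, yet pooled Drug R does — Simpson's reversal.
The distribution of inflammation score is itself part of what the drug does — it is an intermediate outcome. Holding it fixed would remove that part of the effect; the total effect is the pooled difference.
Pooled: Drug R 63.5% vs Drug U 44.6%; Drug R is higher overall.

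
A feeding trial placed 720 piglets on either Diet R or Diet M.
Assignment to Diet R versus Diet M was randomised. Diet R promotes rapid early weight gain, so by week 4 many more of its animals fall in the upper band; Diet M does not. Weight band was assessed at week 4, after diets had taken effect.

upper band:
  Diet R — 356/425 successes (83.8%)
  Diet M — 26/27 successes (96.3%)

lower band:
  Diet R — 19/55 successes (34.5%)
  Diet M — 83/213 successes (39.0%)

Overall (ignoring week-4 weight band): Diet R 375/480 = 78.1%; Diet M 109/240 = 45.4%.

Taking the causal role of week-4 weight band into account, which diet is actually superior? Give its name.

Diet M is higher inside every week-4 weight band stratum but Diet R is higher in aggregate. Whether to stratify depends on how week-4 weight band relates to the diet.
Week-4 weight band here is a post-treatment variable shaped by the diet; conditioning on it would introduce bias rather than remove it. The overall comparison is the causal one.
Pooled: Diet R 78.1% vs Diet M 45.4%; Diet R is higher overall.

Diet R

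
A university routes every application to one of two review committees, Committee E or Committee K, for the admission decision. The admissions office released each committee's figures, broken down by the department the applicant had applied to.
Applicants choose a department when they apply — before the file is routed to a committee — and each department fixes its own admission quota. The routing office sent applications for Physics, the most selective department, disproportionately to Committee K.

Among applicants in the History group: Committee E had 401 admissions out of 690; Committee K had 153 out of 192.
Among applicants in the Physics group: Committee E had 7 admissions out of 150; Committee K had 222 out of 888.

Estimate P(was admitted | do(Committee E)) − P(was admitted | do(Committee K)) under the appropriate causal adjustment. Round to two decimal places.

The department-specific comparison favours Committee K throughout, but the pooled figures favour Committee E. The question is whether to condition on department.
Department is set before the review committee has any effect — it is not caused by the review committee — and it independently drives the outcome. That makes it a confounder, so the causal comparison is within department levels.
Adjusting over the population distribution of department: 0.459·(0.581−0.797) + 0.541·(0.047−0.250) = -0.209.

-0.21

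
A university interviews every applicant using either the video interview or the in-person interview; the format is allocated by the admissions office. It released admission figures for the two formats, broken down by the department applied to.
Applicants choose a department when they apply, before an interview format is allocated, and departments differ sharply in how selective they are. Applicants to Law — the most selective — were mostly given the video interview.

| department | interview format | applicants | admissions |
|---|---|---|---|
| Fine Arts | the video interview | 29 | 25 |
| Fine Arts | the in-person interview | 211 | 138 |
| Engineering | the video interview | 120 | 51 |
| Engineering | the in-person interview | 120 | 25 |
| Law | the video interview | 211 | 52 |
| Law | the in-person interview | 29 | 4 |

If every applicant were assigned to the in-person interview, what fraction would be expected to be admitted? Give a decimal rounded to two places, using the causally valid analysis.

the video interview is higher inside every department stratum but the in-person interview is higher in aggregate. Whether to stratify depends on how department relates to the interview format.
Here department is a common cause — it drives both which interview format a case falls under and the outcome. The crude comparison mixes populations; the stratum-specific rates are the causally relevant ones.
Standardising the in-person interview to the population department mix: 0.333·138/211 + 0.333·25/120 + 0.333·4/29 = 0.333.

0.33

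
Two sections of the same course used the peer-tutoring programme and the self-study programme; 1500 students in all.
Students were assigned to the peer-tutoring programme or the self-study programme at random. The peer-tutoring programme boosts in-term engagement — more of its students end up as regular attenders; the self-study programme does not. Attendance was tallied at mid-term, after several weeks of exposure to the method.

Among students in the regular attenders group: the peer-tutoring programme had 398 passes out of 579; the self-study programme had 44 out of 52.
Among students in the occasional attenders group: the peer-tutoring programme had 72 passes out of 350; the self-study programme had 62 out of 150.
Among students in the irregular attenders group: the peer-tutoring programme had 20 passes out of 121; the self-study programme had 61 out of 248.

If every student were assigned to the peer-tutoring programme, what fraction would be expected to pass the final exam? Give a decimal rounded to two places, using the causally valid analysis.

0.47

the self-study programme is higher inside every mid-term attendance stratum but the peer-tutoring programme is higher in aggregate. Whether to stratify depends on how mid-term attendance relates to the teaching method.
Mid-term attendance is recorded after the teaching method and is itself shifted by it — it sits on the causal path from teaching method to outcome. Conditioning on a mediator would strip out part of the effect we want; the pooled comparison gives the total causal effect.
So P(outcome | do(the peer-tutoring programme)) is just the pooled rate for the peer-tutoring programme: 490/1050 = 0.467.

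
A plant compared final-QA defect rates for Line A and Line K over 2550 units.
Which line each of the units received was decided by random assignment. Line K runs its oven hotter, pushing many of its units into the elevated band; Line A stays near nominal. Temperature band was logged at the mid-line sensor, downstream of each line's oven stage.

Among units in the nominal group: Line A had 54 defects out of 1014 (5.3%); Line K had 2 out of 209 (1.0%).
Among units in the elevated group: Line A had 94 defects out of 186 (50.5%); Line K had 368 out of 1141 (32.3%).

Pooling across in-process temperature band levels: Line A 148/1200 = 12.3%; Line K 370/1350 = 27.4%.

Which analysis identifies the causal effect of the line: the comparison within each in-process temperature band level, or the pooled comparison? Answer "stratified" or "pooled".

pooled

Because the line influences in-process temperature band, in-process temperature band is a post-treatment mediator, not a confounder. Stratifying on it would bias the estimate; the causal effect is the crude pooled difference.
Pooled: Line A 12.3% vs Line K 27.4%; Line A is lower overall.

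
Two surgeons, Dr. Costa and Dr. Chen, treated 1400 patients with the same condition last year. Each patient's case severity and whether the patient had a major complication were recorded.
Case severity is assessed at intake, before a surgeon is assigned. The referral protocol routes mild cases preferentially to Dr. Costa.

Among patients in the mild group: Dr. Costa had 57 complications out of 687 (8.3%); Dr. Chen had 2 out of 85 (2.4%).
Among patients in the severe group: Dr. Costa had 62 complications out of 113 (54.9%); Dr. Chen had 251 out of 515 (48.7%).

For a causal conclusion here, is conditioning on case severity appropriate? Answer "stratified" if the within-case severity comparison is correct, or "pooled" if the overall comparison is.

The case severity-specific comparison favours Dr. Chen throughout, but the pooled figures favour Dr. Costa. The question is whether to condition on case severity.
Case severity differs across surgeons for reasons unrelated to any effect of the surgeon itself, and it separately predicts the outcome — a classic confounder. We must compare within case severity levels.
Within each level — mild: 8.3% vs 2.4%; severe: 54.9% vs 48.7% — Dr. Chen is lower every time.

stratified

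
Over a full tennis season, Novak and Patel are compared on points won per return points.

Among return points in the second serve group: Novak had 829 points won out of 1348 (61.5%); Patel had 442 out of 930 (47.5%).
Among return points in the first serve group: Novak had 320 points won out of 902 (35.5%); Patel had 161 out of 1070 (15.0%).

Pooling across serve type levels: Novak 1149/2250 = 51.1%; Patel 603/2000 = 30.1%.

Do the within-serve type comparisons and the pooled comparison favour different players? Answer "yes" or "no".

no

Within each serve type level (second serve 61.5% vs 47.5%; first serve 35.5% vs 15.0%), Novak has the higher rate every time. Pooled: 51.1% vs 30.1% — Novak has the higher rate overall. They agree.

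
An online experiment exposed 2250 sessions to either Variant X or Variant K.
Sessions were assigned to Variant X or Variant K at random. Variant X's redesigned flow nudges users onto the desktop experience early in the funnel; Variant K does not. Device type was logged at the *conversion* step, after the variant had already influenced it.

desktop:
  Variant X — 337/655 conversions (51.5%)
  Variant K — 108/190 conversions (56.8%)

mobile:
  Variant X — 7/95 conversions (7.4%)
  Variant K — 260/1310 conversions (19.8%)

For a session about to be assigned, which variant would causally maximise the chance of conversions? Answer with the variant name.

Variant X

Device type is recorded after the variant and is itself shifted by it — it sits on the causal path from variant to outcome. Conditioning on a mediator would strip out part of the effect we want; the pooled comparison gives the total causal effect.
Pooled: Variant X 45.9% vs Variant K 24.5%; Variant X is higher overall.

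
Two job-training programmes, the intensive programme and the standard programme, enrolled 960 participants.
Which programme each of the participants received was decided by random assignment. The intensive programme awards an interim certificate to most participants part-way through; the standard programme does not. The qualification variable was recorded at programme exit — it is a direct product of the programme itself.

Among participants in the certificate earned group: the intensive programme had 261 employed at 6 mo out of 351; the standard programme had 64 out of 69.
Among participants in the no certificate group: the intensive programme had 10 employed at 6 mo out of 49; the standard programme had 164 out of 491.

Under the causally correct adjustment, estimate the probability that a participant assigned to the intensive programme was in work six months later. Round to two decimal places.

0.68

The distribution of qualification attained during the programme is itself part of what the programme does — it is an intermediate outcome. Holding it fixed would remove that part of the effect; the total effect is the pooled difference.
So P(outcome | do(the intensive programme)) is just the pooled rate for the intensive programme: 271/400 = 0.677.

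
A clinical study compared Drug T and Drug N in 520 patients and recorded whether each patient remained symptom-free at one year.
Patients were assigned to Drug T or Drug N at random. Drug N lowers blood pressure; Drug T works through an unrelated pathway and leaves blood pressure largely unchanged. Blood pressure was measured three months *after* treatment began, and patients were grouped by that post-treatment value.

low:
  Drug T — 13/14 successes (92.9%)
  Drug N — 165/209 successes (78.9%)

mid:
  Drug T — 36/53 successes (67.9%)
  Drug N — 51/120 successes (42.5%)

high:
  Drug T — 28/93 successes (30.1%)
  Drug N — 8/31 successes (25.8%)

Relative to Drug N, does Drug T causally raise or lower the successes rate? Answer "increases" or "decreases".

decreases

The blood pressure-specific comparison favours Drug T throughout, but the pooled figures favour Drug N. The question is whether to condition on blood pressure.
Blood pressure lies on the pathway drug → blood pressure → outcome, so adjusting for it blocks the indirect effect. For the total causal effect of drug, use the unadjusted pooled rates.
Pooled: Drug T 48.1% vs Drug N 62.2%; Drug N is higher overall.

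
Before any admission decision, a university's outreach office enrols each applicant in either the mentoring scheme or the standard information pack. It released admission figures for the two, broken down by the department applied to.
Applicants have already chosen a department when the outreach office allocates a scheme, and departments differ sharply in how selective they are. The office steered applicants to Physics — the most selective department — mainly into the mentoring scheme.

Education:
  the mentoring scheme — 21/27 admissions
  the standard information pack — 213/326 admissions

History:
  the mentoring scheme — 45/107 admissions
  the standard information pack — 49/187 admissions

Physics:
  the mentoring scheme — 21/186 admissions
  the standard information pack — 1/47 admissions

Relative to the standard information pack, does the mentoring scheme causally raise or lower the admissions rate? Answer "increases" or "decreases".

increases

Since department is a pre-existing factor (not a product of the outreach scheme) and it affects the outcome on its own, it is a confounder. The stratified rates, not the pooled rate, identify the causal effect.
Within each level — Education: 77.8% vs 65.3%; History: 42.1% vs 26.2%; Physics: 11.3% vs 2.1% — the mentoring scheme is higher every time.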